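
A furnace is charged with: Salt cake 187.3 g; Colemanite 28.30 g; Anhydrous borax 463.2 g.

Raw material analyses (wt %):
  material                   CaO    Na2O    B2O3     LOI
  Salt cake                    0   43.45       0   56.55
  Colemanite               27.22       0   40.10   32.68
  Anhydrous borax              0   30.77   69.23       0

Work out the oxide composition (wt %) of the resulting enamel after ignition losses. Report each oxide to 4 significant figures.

Glass mass = 563.6 g (batch 678.8 − LOI 115.2).
Composition: CaO 1.367%, Na2O 39.73%, B2O3 58.91%

In-progress results are displayed (rounded to four significant figures) between the steps. The working math keeps exact precision throughout — every reported value takes exactly one rounding; all derived quantities (ignition loss, yield, totals, glass mass, three oxide percentages) are recomputed starting from the weights per 563.6 g of glass in exact precision exactly as printed in question or answer.
What the batch supplies per oxide:
  CaO: 28.30·0.2722 = 7.703 g
  Na2O: 187.3·0.4345 + 463.2·0.3077 = 223.9 g
  B2O3: 28.30·0.4010 + 463.2·0.6923 = 332.0 g
LOI: 187.3·0.5655 + 28.30·0.3268 = 115.2 g
batch − LOI leaves glass = 678.8 − 115.2 = 563.6 g (consistent with Σ oxide mass)
percent share: oxide ÷ glass, ×100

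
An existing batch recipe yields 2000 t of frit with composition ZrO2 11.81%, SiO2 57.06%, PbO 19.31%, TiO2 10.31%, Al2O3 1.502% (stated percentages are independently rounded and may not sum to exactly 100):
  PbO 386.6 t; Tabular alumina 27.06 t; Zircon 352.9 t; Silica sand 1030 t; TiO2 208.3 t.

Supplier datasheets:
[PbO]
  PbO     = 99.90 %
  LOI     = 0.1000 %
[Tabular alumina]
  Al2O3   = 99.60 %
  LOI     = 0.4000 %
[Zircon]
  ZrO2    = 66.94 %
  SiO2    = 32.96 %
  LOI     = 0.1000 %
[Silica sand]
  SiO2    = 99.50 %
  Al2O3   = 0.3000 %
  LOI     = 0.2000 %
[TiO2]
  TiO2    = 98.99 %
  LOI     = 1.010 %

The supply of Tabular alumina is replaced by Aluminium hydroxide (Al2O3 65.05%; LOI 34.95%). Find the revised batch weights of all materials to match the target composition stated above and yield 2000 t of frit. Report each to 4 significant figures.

Revised batch per 2000 t frit:
  PbO: 386.6 t
  Aluminium hydroxide: 41.43 t
  Zircon: 352.9 t
  Silica sand: 1030 t
  TiO2: 208.3 t
Total batch = 2019 t; LOI loss = 19.38 t

In-progress results appear rounded to 4 significant digits within the worked lines. All arithmetic maintains exact precision all the way through — a single rounding finalizes every reported value; all derived quantities are recomputed in exact precision (five oxide percentages, net glass mass, the totals, the yield, LOI) from the weighed amounts per 2000 t of glass, as given in the problem or answer text.
Target oxide masses per 2000 t frit:
  ZrO2: 11.81% × 2000 = 236.2 t
  SiO2: 57.06% × 2000 = 1141 t
  PbO: 19.31% × 2000 = 386.2 t
  TiO2: 10.31% × 2000 = 206.2 t
  Al2O3: 1.502% × 2000 = 30.04 t
Checking each oxide sum applying the batch weights above, versus the basis set out (sums match the target masses up to rounding of the answer):
  ZrO2: 352.9·0.6694 = 236.2 t (target 236.2 t)
  SiO2: 352.9·0.3296 + 1030·0.9950 = 1141 t (target 1141 t)
  PbO: 386.6·0.9990 = 386.2 t (target 386.2 t)
  TiO2: 208.3·0.9899 = 206.2 t (target 206.2 t)
  Al2O3: 41.43·0.6505 + 1030·0.003000 = 30.04 t (target 30.04 t)
Glass-mass bookkeeping: Σ batch − LOI loss = 2000 t (summing oxide targets gives 2000 t; stated basis 2000 t — deltas are rounding alone).
Whole-batch sum: Σ batch = 2019 t; loss to ignition Σ batch·LOI = 19.38 t; as yield: glass ÷ batch → 99.04%.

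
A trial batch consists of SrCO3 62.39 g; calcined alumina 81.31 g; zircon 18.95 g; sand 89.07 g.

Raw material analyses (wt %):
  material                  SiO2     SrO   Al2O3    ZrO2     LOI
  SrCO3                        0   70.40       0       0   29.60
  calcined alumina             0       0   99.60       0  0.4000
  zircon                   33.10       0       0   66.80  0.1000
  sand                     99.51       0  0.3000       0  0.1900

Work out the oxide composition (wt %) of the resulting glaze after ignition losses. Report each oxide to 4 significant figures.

Every computation runs at full precision from first step to last; the intermediate values are printed (rounded to four significant digits) across the worked steps — every reported result carries a single rounding — the derived quantities (yield, the totals, the four compositions, LOI, net glass mass) are rebuilt from the batch weights per 232.7 g of glass at full float precision as quoted within the question or the answer.
Per-oxide mass from batch:
  SiO2: 18.95·0.3310 + 89.07·0.9951 = 94.91 g
  SrO: 62.39·0.7040 = 43.92 g
  Al2O3: 81.31·0.9960 + 89.07·0.003000 = 81.25 g
  ZrO2: 18.95·0.6680 = 12.66 g
LOI: 62.39·0.2960 + 81.31·0.004000 + 18.95·0.001000 + 89.07·0.001900 = 18.98 g
The glass mass, total less LOI, = 251.7 − 18.98 = 232.7 g (consistent with Σ oxide mass)
each wt % is 100 × oxide ÷ glass

Glass mass = 232.7 g (batch 251.7 − LOI 18.98).
Composition: SiO2 40.78%, SrO 18.87%, Al2O3 34.91%, ZrO2 5.439%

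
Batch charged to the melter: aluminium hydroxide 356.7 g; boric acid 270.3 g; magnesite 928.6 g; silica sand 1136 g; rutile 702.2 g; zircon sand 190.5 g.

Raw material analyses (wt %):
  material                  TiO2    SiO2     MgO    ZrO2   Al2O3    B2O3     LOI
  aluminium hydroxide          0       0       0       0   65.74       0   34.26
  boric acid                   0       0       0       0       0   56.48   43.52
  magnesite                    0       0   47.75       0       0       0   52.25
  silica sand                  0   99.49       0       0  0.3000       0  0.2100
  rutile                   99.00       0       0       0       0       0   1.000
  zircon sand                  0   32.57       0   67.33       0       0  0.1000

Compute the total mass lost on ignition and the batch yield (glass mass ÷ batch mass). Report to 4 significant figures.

Mid-chain values are shown with 4-significant-figure rounding between the steps — full precision is maintained at all times — each reported figure receives exactly one rounding. The derived quantities (totals, LOI, net glass mass, the six compositions, the yield) are rebuilt at full precision from the weighed amounts on 2850 g of glass as they appear in question or answer.
Ignition loss by material:
  aluminium hydroxide: 356.7 × 0.3426 = 122.2 g
  boric acid: 270.3 × 0.4352 = 117.6 g
  magnesite: 928.6 × 0.5225 = 485.2 g
  silica sand: 1136 × 0.002100 = 2.386 g
  rutile: 702.2 × 0.01000 = 7.022 g
  zircon sand: 190.5 × 0.001000 = 0.1905 g
Total LOI = 734.6 g
Glass = batch − LOI = 3584 − 734.6 = 2850 g

LOI loss = 734.6 g; glass = 2850 g; yield = 79.50%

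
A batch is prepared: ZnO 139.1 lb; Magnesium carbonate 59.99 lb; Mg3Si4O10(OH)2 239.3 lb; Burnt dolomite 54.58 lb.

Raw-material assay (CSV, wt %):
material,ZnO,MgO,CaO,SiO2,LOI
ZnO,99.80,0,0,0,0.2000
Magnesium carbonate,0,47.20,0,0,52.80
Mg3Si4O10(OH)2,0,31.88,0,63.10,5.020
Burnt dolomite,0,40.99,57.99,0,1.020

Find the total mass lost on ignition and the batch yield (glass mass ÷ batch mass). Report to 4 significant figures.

Every computation maintains exact precision at each step; the intermediate values are displayed with 4-significant-digit rounding between the steps; a single rounding completes every reported value; derived quantities are recomputed using the weight values for 448.4 lb of glass in full precision (glass mass, four oxide percentages, the yield, ignition loss, the totals), as they appear in the problem or answer text.
LOI of each material in turn:
  ZnO: 139.1 × 0.002000 = 0.2782 lb
  Magnesium carbonate: 59.99 × 0.5280 = 31.67 lb
  Mg3Si4O10(OH)2: 239.3 × 0.05020 = 12.01 lb
  Burnt dolomite: 54.58 × 0.01020 = 0.5567 lb
Total LOI = 44.52 lb
Glass = batch − LOI = 493.0 − 44.52 = 448.4 lb

LOI loss = 44.52 lb; glass = 448.4 lb; yield = 90.97%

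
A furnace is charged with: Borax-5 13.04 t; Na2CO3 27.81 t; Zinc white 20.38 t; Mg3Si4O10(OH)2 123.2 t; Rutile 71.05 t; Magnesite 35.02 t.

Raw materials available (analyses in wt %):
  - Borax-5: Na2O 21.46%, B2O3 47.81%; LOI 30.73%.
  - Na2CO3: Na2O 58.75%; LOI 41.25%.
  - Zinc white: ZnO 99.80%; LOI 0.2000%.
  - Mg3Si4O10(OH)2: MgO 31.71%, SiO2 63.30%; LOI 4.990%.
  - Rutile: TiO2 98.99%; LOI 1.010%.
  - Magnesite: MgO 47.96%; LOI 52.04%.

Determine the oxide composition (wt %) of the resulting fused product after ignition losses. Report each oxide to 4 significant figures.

Intermediates appear (rounded to 4 significant digits) between the steps; each numeric step maintains full float precision at each step — exactly one rounding lands on each reported figure — derived quantities are recomputed in full float precision (totals, yield, net glass mass, LOI, six oxide percentages) starting from the weights for 249.9 t of glass as given in the question or the answer.
Oxide-by-oxide delivered mass:
  TiO2: 71.05·0.9899 = 70.33 t
  MgO: 123.2·0.3171 + 35.02·0.4796 = 55.86 t
  Na2O: 13.04·0.2146 + 27.81·0.5875 = 19.14 t
  B2O3: 13.04·0.4781 = 6.234 t
  SiO2: 123.2·0.6330 = 77.99 t
  ZnO: 20.38·0.9980 = 20.34 t
LOI: 13.04·0.3073 + 27.81·0.4125 + 20.38·0.002000 + 123.2·0.04990 + 71.05·0.01010 + 35.02·0.5204 = 40.61 t
Glass mass = batch − LOI = 290.5 − 40.61 = 249.9 t (= Σ oxide masses)
each wt % is 100 × oxide ÷ glass

Glass mass = 249.9 t (batch 290.5 − LOI 40.61).
Composition: TiO2 28.15%, MgO 22.35%, Na2O 7.658%, B2O3 2.495%, SiO2 31.21%, ZnO 8.139%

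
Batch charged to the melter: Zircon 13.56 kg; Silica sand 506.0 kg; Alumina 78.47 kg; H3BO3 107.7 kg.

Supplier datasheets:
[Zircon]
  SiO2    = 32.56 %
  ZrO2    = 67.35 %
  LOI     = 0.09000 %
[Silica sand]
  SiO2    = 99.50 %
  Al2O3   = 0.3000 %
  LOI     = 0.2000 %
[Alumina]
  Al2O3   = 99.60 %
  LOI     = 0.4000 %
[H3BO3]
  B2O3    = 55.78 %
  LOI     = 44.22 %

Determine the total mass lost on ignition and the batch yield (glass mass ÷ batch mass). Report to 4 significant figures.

Each numeric step keeps full float precision all the way through; values along the way appear rounded off to 4 significant figures as written; a single rounding finalizes every reported number — all derived quantities, including net glass mass, yield, LOI, totals, four oxide percentages, are computed from the batch weights for 656.8 kg of glass in full float precision exactly as printed in question or answer.
Each material's LOI contribution:
  Zircon: 13.56 × 9.000e-04 = 0.01220 kg
  Silica sand: 506.0 × 0.002000 = 1.012 kg
  Alumina: 78.47 × 0.004000 = 0.3139 kg
  H3BO3: 107.7 × 0.4422 = 47.62 kg
Total LOI = 48.96 kg
Glass = batch − LOI = 705.7 − 48.96 = 656.8 kg

LOI loss = 48.96 kg; glass = 656.8 kg; yield = 93.06%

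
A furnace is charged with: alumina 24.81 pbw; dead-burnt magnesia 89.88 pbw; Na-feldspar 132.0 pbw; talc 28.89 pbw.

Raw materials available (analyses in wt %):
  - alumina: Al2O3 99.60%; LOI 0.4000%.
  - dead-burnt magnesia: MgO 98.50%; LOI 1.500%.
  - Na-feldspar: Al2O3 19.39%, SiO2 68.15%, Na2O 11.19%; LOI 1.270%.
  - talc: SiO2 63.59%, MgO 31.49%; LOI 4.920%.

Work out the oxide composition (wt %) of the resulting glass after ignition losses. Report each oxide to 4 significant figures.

Mid-chain values are displayed, with 4-significant-figure rounding, when written out. Full precision is kept through every step — a single rounding yields each reported number; all derived quantities are recomputed in full float precision (four oxide percentages, LOI, the totals, glass mass, yield) starting from the weights on 271.0 pbw of glass, as quoted within problem or answer.
Per-oxide mass from batch:
  Al2O3: 24.81·0.9960 + 132.0·0.1939 = 50.31 pbw
  SiO2: 132.0·0.6815 + 28.89·0.6359 = 108.3 pbw
  MgO: 89.88·0.9850 + 28.89·0.3149 = 97.63 pbw
  Na2O: 132.0·0.1119 = 14.77 pbw
LOI: 24.81·0.004000 + 89.88·0.01500 + 132.0·0.01270 + 28.89·0.04920 = 4.545 pbw
Glass = total batch minus LOI = 275.6 − 4.545 = 271.0 pbw (matching Σ of the oxides)
wt % = oxide mass / glass mass × 100

Glass mass = 271.0 pbw (batch 275.6 − LOI 4.545).
Composition: Al2O3 18.56%, SiO2 39.97%, MgO 36.02%, Na2O 5.450%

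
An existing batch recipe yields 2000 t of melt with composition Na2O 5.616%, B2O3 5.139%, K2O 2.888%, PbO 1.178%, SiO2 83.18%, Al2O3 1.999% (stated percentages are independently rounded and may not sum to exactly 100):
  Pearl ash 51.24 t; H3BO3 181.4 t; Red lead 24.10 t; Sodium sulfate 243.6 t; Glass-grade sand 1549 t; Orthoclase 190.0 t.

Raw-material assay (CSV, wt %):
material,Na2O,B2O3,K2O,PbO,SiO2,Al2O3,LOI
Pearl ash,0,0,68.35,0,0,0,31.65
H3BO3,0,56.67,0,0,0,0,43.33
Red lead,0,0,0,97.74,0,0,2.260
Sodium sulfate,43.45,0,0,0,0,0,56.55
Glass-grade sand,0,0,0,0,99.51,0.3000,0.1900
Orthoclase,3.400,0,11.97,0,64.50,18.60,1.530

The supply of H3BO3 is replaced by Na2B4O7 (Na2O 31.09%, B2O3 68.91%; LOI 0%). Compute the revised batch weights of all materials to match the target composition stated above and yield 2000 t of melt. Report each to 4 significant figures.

Working values are displayed rounded off to 4 significant digits as written — the working math holds exact precision end to end; every reported value takes a single rounding. All derived quantities, which include six oxide percentages, totals, net glass mass, the yield, LOI, are carried in full float precision, as written in the problem or answer text, using the weight values per 2000 t of glass.
Target oxide masses per 2000 t melt:
  Na2O: 5.616% × 2000 = 112.3 t
  B2O3: 5.139% × 2000 = 102.8 t
  K2O: 2.888% × 2000 = 57.76 t
  PbO: 1.178% × 2000 = 23.56 t
  SiO2: 83.18% × 2000 = 1664 t
  Al2O3: 1.999% × 2000 = 39.98 t
Per-oxide balance check per the reported batch figures, relative to the basis at hand (delivered sums recover each target exact up to rounding of places):
  Na2O: 149.2·0.3109 + 136.9·0.4345 + 190.0·0.03400 = 112.3 t (target 112.3 t)
  B2O3: 149.2·0.6891 = 102.8 t (target 102.8 t)
  K2O: 51.24·0.6835 + 190.0·0.1197 = 57.77 t (target 57.76 t)
  PbO: 24.10·0.9774 = 23.56 t (target 23.56 t)
  SiO2: 1549·0.9951 + 190.0·0.6450 = 1664 t (target 1664 t)
  Al2O3: 1549·0.003000 + 190.0·0.1860 = 39.99 t (target 39.98 t)
The glass-mass cross-check: net batch after ignition = 2000 t (targets for the oxides total 2000 t; with the basis standing at 2000 t — gaps are rounding artifacts).
Batch grand total — Σ batch = 2100 t; the LOI term Σ batch·LOI equals 100.0 t; as yield: glass ÷ batch → 95.24%.

Revised batch per 2000 t melt:
  Pearl ash: 51.24 t
  Na2B4O7: 149.2 t
  Red lead: 24.10 t
  Sodium sulfate: 136.9 t
  Glass-grade sand: 1549 t
  Orthoclase: 190.0 t
Total batch = 2100 t; LOI loss = 100.0 t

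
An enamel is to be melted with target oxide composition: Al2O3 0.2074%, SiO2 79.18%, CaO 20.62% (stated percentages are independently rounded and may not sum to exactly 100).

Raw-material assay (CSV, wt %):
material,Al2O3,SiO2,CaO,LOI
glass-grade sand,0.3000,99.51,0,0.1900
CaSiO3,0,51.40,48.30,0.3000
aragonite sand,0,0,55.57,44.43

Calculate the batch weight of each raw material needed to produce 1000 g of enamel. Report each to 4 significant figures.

Batch per 1000 g enamel:
  glass-grade sand: 691.3 g
  CaSiO3: 202.1 g
  aragonite sand: 195.4 g
Total batch = 1089 g; LOI loss = 88.74 g; yield = 91.85%

All arithmetic holds full precision at all times; intermediates are shown rounded off to 4 significant digits on the page; a single rounding finalizes every reported number. All derived quantities (the three compositions, net glass mass, the yield, ignition loss, totals) are re-derived using the weight values per 1000 g of glass at full float precision as quoted within the question or the answer.
Oxide mass targets, per 1000 g enamel:
  Al2O3: 0.2074% × 1000 = 2.074 g
  SiO2: 79.18% × 1000 = 791.8 g
  CaO: 20.62% × 1000 = 206.2 g
Sums-versus-targets review per the reported batch figures, on the stated basis (target by target, the sums agree net of answer rounding effects):
  Al2O3: 691.3·0.003000 = 2.074 g (target 2.074 g)
  SiO2: 691.3·0.9951 + 202.1·0.5140 = 791.8 g (target 791.8 g)
  CaO: 202.1·0.4830 + 195.4·0.5557 = 206.2 g (target 206.2 g)
Glass mass check: batch Σ − ignition loss = 1000 g (the targets, summed, come to 1000 g; with the basis standing at 1000 g — deltas are rounding alone).
Batch total: Σ batch = 1089 g; the LOI term Σ batch·LOI equals 88.74 g; yield, glass over the total, = 91.85%.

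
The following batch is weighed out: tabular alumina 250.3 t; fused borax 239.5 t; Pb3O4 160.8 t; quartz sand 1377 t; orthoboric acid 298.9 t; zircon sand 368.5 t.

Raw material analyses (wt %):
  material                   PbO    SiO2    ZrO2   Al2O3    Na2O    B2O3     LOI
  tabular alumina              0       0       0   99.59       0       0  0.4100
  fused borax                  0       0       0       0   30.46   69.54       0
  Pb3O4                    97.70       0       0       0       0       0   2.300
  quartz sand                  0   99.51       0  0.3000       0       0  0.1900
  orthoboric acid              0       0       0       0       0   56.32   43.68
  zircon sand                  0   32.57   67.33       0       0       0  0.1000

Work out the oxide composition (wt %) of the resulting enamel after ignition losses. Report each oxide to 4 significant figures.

The working math carries full precision at every stage — in-progress results are printed, rounded to four significant figures, between the steps; exactly one rounding lands on each reported result. The derived quantities, which include the yield, the six compositions, totals, ignition loss, glass mass, are computed at exact precision, exactly as printed in the problem or answer text, from the batch weights at 2557 t of glass.
Oxide masses out of the charge:
  PbO: 160.8·0.9770 = 157.1 t
  SiO2: 1377·0.9951 + 368.5·0.3257 = 1490 t
  ZrO2: 368.5·0.6733 = 248.1 t
  Al2O3: 250.3·0.9959 + 1377·0.003000 = 253.4 t
  Na2O: 239.5·0.3046 = 72.95 t
  B2O3: 239.5·0.6954 + 298.9·0.5632 = 334.9 t
LOI: 250.3·0.004100 + 160.8·0.02300 + 1377·0.001900 + 298.9·0.4368 + 368.5·0.001000 = 138.3 t
Glass = total batch minus LOI = 2695 − 138.3 = 2557 t (= the summed oxide contributions)
oxide / glass × 100 gives the wt %

Glass mass = 2557 t (batch 2695 − LOI 138.3).
Composition: PbO 6.145%, SiO2 58.29%, ZrO2 9.704%, Al2O3 9.911%, Na2O 2.853%, B2O3 13.10%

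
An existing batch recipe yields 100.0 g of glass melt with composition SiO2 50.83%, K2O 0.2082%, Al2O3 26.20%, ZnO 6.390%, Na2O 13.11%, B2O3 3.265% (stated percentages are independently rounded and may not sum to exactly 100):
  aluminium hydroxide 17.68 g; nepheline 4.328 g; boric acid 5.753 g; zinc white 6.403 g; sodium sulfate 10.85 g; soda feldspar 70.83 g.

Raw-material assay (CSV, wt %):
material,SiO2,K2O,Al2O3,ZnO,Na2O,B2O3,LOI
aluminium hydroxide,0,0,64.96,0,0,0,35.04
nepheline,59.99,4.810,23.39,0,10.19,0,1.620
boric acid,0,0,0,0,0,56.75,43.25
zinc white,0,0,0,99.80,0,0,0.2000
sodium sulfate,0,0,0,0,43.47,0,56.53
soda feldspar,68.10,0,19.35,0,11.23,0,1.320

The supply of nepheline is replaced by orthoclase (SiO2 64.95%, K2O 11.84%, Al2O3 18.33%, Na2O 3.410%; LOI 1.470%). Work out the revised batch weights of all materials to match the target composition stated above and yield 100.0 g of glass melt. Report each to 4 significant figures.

Values along the way appear (rounded to four significant digits) in the working. Each numeric step holds full precision at every stage. Every reported value is rounded once only; derived quantities, including the totals, six oxide percentages, the yield, LOI, net glass mass, are carried using the weight values per 100.0 g of glass at exact precision, as written in question or answer.
The oxide mass targets at 100.0 g glass melt:
  SiO2: 50.83% × 100.0 = 50.83 g
  K2O: 0.2082% × 100.0 = 0.2082 g
  Al2O3: 26.20% × 100.0 = 26.20 g
  ZnO: 6.390% × 100.0 = 6.390 g
  Na2O: 13.11% × 100.0 = 13.11 g
  B2O3: 3.265% × 100.0 = 3.265 g
A balance pass over the oxides, applying the batch weights above, versus the basis set out (sums match the target masses up to rounding of the answer):
  SiO2: 1.758·0.6495 + 72.96·0.6810 = 50.83 g (target 50.83 g)
  K2O: 1.758·0.1184 = 0.2081 g (target 0.2082 g)
  Al2O3: 18.10·0.6496 + 1.758·0.1833 + 72.96·0.1935 = 26.20 g (target 26.20 g)
  ZnO: 6.403·0.9980 = 6.390 g (target 6.390 g)
  Na2O: 1.758·0.03410 + 11.17·0.4347 + 72.96·0.1123 = 13.11 g (target 13.11 g)
  B2O3: 5.753·0.5675 = 3.265 g (target 3.265 g)
Consistency of the glass mass: net batch after ignition = 100.0 g (oxide target masses add up to 100.0 g; versus the stated basis of 100.0 g — any gap is answer rounding).
Batch total: Σ batch = 116.1 g; Σ batch·LOI gives LOI loss = 16.15 g; glass ÷ batch gives a yield of 86.10%.

Revised batch per 100.0 g glass melt:
  aluminium hydroxide: 18.10 g
  orthoclase: 1.758 g
  boric acid: 5.753 g
  zinc white: 6.403 g
  sodium sulfate: 11.17 g
  soda feldspar: 72.96 g
Total batch = 116.1 g; LOI loss = 16.15 g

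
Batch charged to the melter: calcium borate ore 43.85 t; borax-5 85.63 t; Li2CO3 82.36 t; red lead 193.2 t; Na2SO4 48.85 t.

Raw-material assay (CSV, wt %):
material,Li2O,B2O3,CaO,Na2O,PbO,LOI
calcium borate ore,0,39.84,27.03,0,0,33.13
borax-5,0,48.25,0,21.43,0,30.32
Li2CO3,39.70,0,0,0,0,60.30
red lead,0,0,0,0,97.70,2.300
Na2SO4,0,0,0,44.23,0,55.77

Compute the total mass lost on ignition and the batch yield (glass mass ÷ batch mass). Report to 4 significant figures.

LOI loss = 121.8 t; glass = 332.0 t; yield = 73.16%

Mid-chain values are rounded to four significant digits when quoted; the whole derivation carries full precision at every stage — every reported value sees exactly one rounding. Derived quantities are re-derived from the batch weights on 332.0 t of glass at full float precision (totals, LOI, net glass mass, five oxide percentages, the yield), exactly as shown in the problem or answer text.
Loss on ignition, line by line:
  calcium borate ore: 43.85 × 0.3313 = 14.53 t
  borax-5: 85.63 × 0.3032 = 25.96 t
  Li2CO3: 82.36 × 0.6030 = 49.66 t
  red lead: 193.2 × 0.02300 = 4.444 t
  Na2SO4: 48.85 × 0.5577 = 27.24 t
Total LOI = 121.8 t
Glass = batch − LOI = 453.9 − 121.8 = 332.0 t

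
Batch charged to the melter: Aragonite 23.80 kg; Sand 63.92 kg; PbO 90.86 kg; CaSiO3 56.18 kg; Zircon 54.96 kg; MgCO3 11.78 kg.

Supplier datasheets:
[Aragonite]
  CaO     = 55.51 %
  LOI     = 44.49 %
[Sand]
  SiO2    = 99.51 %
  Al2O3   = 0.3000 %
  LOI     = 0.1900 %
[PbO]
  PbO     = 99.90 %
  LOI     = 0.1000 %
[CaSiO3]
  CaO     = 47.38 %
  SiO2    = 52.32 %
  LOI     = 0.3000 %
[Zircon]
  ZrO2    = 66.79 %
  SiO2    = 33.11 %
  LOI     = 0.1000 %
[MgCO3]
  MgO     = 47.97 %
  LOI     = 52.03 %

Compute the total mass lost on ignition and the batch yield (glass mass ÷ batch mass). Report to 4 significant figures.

All internal work carries full precision all the way through — working values are printed with 4-significant-figure rounding in the printout. Each reported figure is rounded a single time; all derived quantities, which include totals, the yield, LOI, the six compositions, glass mass, are carried at exact precision, as given in the problem or the answer, using the weight values at 284.3 kg of glass.
Material-by-material LOI:
  Aragonite: 23.80 × 0.4449 = 10.59 kg
  Sand: 63.92 × 0.001900 = 0.1214 kg
  PbO: 90.86 × 0.001000 = 0.09086 kg
  CaSiO3: 56.18 × 0.003000 = 0.1685 kg
  Zircon: 54.96 × 0.001000 = 0.05496 kg
  MgCO3: 11.78 × 0.5203 = 6.129 kg
Total LOI = 17.15 kg
Glass = batch − LOI = 301.5 − 17.15 = 284.3 kg

LOI loss = 17.15 kg; glass = 284.3 kg; yield = 94.31%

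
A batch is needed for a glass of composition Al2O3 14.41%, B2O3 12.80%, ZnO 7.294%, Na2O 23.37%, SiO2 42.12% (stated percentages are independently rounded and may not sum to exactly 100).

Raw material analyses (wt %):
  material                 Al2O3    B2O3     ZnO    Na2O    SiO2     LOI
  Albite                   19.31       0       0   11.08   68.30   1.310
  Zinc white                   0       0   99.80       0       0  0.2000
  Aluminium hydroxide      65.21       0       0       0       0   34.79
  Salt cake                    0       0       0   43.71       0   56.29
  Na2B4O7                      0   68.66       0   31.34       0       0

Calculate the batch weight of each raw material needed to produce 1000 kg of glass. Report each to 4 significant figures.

Mid-chain values appear rounded to four significant figures — all internal work runs at exact precision through every step. Exactly one rounding lands on every reported number — all derived quantities (ignition loss, five oxide percentages, yield, totals, glass mass) are rebuilt in exact precision starting from the weights on 1000 kg of glass, as they appear in problem or answer.
Target masses of each oxide per 1000 kg glass:
  Al2O3: 14.41% × 1000 = 144.1 kg
  B2O3: 12.80% × 1000 = 128.0 kg
  ZnO: 7.294% × 1000 = 72.94 kg
  Na2O: 23.37% × 1000 = 233.7 kg
  SiO2: 42.12% × 1000 = 421.2 kg
Oxide-by-oxide audit applying the batch weights above, under the basis named above (summed amounts equal target values within answer rounding):
  Al2O3: 616.7·0.1931 + 38.36·0.6521 = 144.1 kg (target 144.1 kg)
  B2O3: 186.4·0.6866 = 128.0 kg (target 128.0 kg)
  ZnO: 73.09·0.9980 = 72.94 kg (target 72.94 kg)
  Na2O: 616.7·0.1108 + 244.7·0.4371 + 186.4·0.3134 = 233.7 kg (target 233.7 kg)
  SiO2: 616.7·0.6830 = 421.2 kg (target 421.2 kg)
Glass-mass closure: total batch − LOI = 999.9 kg (the targets, summed, come to 999.9 kg; with the basis standing at 1000 kg — deltas are rounding alone).
Batch total: Σ batch = 1159 kg; LOI removed, Σ of batch·LOI: 159.3 kg; yield: glass divided by total = 86.26%.

Batch per 1000 kg glass:
  Albite: 616.7 kg
  Zinc white: 73.09 kg
  Aluminium hydroxide: 38.36 kg
  Salt cake: 244.7 kg
  Na2B4O7: 186.4 kg
Total batch = 1159 kg; LOI loss = 159.3 kg; yield = 86.26%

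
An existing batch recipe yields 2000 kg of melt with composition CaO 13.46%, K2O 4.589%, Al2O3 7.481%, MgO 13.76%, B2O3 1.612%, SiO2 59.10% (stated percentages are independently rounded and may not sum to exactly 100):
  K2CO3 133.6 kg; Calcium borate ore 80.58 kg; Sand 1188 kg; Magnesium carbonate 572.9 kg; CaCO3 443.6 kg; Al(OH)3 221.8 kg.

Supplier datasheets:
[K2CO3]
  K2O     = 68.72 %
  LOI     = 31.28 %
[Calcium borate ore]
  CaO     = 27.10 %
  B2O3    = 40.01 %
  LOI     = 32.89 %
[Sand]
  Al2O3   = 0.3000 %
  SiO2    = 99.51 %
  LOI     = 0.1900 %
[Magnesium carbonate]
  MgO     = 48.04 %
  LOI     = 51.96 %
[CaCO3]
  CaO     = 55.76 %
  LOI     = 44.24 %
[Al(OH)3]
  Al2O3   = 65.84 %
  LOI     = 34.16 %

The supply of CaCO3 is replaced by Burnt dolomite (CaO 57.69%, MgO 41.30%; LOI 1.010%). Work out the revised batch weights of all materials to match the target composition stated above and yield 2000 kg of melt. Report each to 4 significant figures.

Revised batch per 2000 kg melt:
  K2CO3: 133.6 kg
  Calcium borate ore: 80.58 kg
  Sand: 1188 kg
  Magnesium carbonate: 204.2 kg
  Burnt dolomite: 428.8 kg
  Al(OH)3: 221.8 kg
Total batch = 2257 kg; LOI loss = 256.8 kg

The intermediate values are printed with 4-significant-figure rounding between the steps; all internal work runs at full float precision at each step; every reported number is rounded just once; the derived quantities, which include glass mass, six oxide percentages, LOI, the yield, totals, are rebuilt at full float precision, exactly as printed in the question or the answer, from the batch weights per 2000 kg of glass.
Target masses of each oxide per 2000 kg melt:
  CaO: 13.46% × 2000 = 269.2 kg
  K2O: 4.589% × 2000 = 91.78 kg
  Al2O3: 7.481% × 2000 = 149.6 kg
  MgO: 13.76% × 2000 = 275.2 kg
  B2O3: 1.612% × 2000 = 32.24 kg
  SiO2: 59.10% × 2000 = 1182 kg
Mass-balance tally per oxide given the weights on record, per the basis as stated (every target is met by its sum within answer rounding):
  CaO: 80.58·0.2710 + 428.8·0.5769 = 269.2 kg (target 269.2 kg)
  K2O: 133.6·0.6872 = 91.81 kg (target 91.78 kg)
  Al2O3: 1188·0.003000 + 221.8·0.6584 = 149.6 kg (target 149.6 kg)
  MgO: 204.2·0.4804 + 428.8·0.4130 = 275.2 kg (target 275.2 kg)
  B2O3: 80.58·0.4001 = 32.24 kg (target 32.24 kg)
  SiO2: 1188·0.9951 = 1182 kg (target 1182 kg)
Glass-mass sanity pass: batch Σ − ignition loss = 2000 kg (summing oxide targets gives 2000 kg; stated basis 2000 kg — rounding explains the deltas).
Adding the batch up: Σ batch = 2257 kg; LOI loss = Σ batch·LOI = 256.8 kg; as yield: glass ÷ batch → 88.62%.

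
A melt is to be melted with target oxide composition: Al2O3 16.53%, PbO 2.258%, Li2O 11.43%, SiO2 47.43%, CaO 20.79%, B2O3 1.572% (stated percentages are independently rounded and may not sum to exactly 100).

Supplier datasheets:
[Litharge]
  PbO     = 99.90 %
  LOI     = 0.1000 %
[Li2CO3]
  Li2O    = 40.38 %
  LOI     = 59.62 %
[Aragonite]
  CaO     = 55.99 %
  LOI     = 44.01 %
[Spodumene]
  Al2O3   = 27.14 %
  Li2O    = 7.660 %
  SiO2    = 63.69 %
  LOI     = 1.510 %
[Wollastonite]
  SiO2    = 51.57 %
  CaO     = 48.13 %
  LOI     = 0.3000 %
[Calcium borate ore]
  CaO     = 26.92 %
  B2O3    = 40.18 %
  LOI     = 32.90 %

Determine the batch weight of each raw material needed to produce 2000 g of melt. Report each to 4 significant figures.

The intermediate values are printed rounded to 4 significant digits between the steps — all internal work carries exact precision all the way through — a single rounding completes every reported result. All derived quantities, including net glass mass, totals, six oxide percentages, ignition loss, the yield, are recomputed using the weight values on 2000 g of glass at full precision as quoted within the problem or the answer.
Target masses of each oxide per 2000 g melt:
  Al2O3: 16.53% × 2000 = 330.6 g
  PbO: 2.258% × 2000 = 45.16 g
  Li2O: 11.43% × 2000 = 228.6 g
  SiO2: 47.43% × 2000 = 948.6 g
  CaO: 20.79% × 2000 = 415.8 g
  B2O3: 1.572% × 2000 = 31.44 g
Sums-versus-targets review per the reported batch figures, for the quoted basis mass (each sum matches its target mass net of answer rounding effects):
  Al2O3: 1218·0.2714 = 330.6 g (target 330.6 g)
  PbO: 45.21·0.9990 = 45.16 g (target 45.16 g)
  Li2O: 335.0·0.4038 + 1218·0.07660 = 228.6 g (target 228.6 g)
  SiO2: 1218·0.6369 + 335.0·0.5157 = 948.5 g (target 948.6 g)
  CaO: 417.0·0.5599 + 335.0·0.4813 + 78.25·0.2692 = 415.8 g (target 415.8 g)
  B2O3: 78.25·0.4018 = 31.44 g (target 31.44 g)
Glass-mass sanity pass: the batch minus its LOI: 2000 g (per-oxide target masses sum to 2000 g; versus the stated basis of 2000 g — rounding explains the deltas).
Batch total: Σ batch = 2428 g; LOI removed, Σ of batch·LOI: 428.4 g; as yield: glass ÷ batch → 82.36%.

Batch per 2000 g melt:
  Litharge: 45.21 g
  Li2CO3: 335.0 g
  Aragonite: 417.0 g
  Spodumene: 1218 g
  Wollastonite: 335.0 g
  Calcium borate ore: 78.25 g
Total batch = 2428 g; LOI loss = 428.4 g; yield = 82.36%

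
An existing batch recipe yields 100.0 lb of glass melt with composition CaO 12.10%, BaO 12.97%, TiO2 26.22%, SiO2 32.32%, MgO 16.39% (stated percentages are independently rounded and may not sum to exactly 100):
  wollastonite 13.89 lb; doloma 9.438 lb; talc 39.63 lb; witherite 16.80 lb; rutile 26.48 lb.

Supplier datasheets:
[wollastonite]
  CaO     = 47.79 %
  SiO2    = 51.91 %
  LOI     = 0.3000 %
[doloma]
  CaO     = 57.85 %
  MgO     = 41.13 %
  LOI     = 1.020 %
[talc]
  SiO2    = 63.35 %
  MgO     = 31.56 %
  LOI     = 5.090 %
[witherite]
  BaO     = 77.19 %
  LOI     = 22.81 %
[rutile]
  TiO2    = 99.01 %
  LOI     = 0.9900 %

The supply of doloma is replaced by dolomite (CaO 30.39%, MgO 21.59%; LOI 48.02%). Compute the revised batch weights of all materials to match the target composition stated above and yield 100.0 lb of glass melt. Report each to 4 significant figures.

Intermediates are displayed rounded to four significant digits. The working math holds full precision through every step; each reported figure is rounded just once; the derived quantities are carried in full float precision (totals, five oxide percentages, net glass mass, yield, ignition loss) starting from the weights on 100.0 lb of glass, exactly as printed in problem or answer.
Oxide-by-oxide targets in 100.0 lb glass melt:
  CaO: 12.10% × 100.0 = 12.10 lb
  BaO: 12.97% × 100.0 = 12.97 lb
  TiO2: 26.22% × 100.0 = 26.22 lb
  SiO2: 32.32% × 100.0 = 32.32 lb
  MgO: 16.39% × 100.0 = 16.39 lb
A balance pass over the oxides, from the weights as reported, against the basis in use (delivered sums recover each target modulo rounding of the values):
  CaO: 13.89·0.4779 + 17.97·0.3039 = 12.10 lb (target 12.10 lb)
  BaO: 16.80·0.7719 = 12.97 lb (target 12.97 lb)
  TiO2: 26.48·0.9901 = 26.22 lb (target 26.22 lb)
  SiO2: 13.89·0.5191 + 39.64·0.6335 = 32.32 lb (target 32.32 lb)
  MgO: 17.97·0.2159 + 39.64·0.3156 = 16.39 lb (target 16.39 lb)
Glass mass check: the batch minus its LOI: 100.0 lb (per-oxide target masses sum to 100.0 lb; against the stated basis, 100.0 lb — a pure rounding effect).
Whole-batch sum: Σ batch = 114.8 lb; LOI loss = Σ batch·LOI = 14.78 lb; yield, glass over the total, = 87.12%.

Revised batch per 100.0 lb glass melt:
  wollastonite: 13.89 lb
  dolomite: 17.97 lb
  talc: 39.64 lb
  witherite: 16.80 lb
  rutile: 26.48 lb
Total batch = 114.8 lb; LOI loss = 14.78 lb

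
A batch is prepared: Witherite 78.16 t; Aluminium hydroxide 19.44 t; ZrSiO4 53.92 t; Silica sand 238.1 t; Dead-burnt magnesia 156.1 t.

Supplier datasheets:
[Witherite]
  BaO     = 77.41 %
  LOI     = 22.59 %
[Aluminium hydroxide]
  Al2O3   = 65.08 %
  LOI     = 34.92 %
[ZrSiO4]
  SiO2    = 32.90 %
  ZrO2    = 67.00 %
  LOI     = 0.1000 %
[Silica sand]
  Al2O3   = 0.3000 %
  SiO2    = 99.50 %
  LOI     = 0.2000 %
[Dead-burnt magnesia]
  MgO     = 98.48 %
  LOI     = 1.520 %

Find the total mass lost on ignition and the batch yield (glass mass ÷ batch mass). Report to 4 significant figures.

Working values appear with 4-significant-figure rounding when written out; the whole derivation holds full float precision from first step to last. Every reported value is rounded just once; all derived quantities, which include ignition loss, the five compositions, totals, the yield, glass mass, are computed at full float precision, exactly as printed in question or answer, using the weight values on 518.4 t of glass.
Ignition loss by material:
  Witherite: 78.16 × 0.2259 = 17.66 t
  Aluminium hydroxide: 19.44 × 0.3492 = 6.788 t
  ZrSiO4: 53.92 × 0.001000 = 0.05392 t
  Silica sand: 238.1 × 0.002000 = 0.4762 t
  Dead-burnt magnesia: 156.1 × 0.01520 = 2.373 t
Total LOI = 27.35 t
Glass = batch − LOI = 545.7 − 27.35 = 518.4 t

LOI loss = 27.35 t; glass = 518.4 t; yield = 94.99%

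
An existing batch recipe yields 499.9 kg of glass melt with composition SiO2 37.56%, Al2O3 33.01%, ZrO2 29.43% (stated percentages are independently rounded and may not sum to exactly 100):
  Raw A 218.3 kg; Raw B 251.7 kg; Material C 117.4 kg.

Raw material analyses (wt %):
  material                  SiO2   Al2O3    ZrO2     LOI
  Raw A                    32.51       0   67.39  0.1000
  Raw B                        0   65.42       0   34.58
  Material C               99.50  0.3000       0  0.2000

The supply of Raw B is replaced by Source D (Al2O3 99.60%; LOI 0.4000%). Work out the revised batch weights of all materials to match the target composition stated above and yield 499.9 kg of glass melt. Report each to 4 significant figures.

Revised batch per 499.9 kg glass melt:
  Raw A: 218.3 kg
  Source D: 165.3 kg
  Material C: 117.4 kg
Total batch = 501.0 kg; LOI loss = 1.114 kg

Intermediates are shown (rounded to four significant digits) on the page. All arithmetic keeps full float precision all the way through. Each reported figure carries a single rounding — all derived quantities, which include LOI, yield, the totals, the three compositions, net glass mass, are rebuilt in exact precision, as set out in the question or the answer, from the batch weights at 499.9 kg of glass.
Per-oxide target masses for 499.9 kg glass melt:
  SiO2: 37.56% × 499.9 = 187.8 kg
  Al2O3: 33.01% × 499.9 = 165.0 kg
  ZrO2: 29.43% × 499.9 = 147.1 kg
Verifying the oxide balance per the reported batch figures, on the stated basis (sum by sum, the targets are met exact up to rounding of places):
  SiO2: 218.3·0.3251 + 117.4·0.9950 = 187.8 kg (target 187.8 kg)
  Al2O3: 165.3·0.9960 + 117.4·0.003000 = 165.0 kg (target 165.0 kg)
  ZrO2: 218.3·0.6739 = 147.1 kg (target 147.1 kg)
Glass-mass sanity pass: batch Σ − ignition loss = 499.9 kg (oxide target masses add up to 499.9 kg; basis as stated: 499.9 kg — differing by rounding only).
Batch total: Σ batch = 501.0 kg; Σ batch·LOI gives LOI loss = 1.114 kg; yield, glass over the total, = 99.78%.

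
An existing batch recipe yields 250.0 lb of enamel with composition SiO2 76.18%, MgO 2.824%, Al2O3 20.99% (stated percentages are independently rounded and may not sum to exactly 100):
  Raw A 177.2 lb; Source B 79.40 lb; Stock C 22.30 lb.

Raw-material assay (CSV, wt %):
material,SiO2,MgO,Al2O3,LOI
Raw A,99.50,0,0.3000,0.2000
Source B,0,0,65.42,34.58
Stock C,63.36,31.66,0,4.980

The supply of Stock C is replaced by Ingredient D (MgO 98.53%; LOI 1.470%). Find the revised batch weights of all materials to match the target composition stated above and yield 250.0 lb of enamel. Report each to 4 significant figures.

Revised batch per 250.0 lb enamel:
  Raw A: 191.4 lb
  Source B: 79.33 lb
  Ingredient D: 7.165 lb
Total batch = 277.9 lb; LOI loss = 27.92 lb

The working math keeps full float precision through the solve; the intermediate values are printed rounded to 4 significant digits alongside each step — each reported number is rounded only once — all derived quantities, including three oxide percentages, ignition loss, totals, yield, net glass mass, are recomputed starting from the weights per 250.0 lb of glass at full precision, as quoted within problem or answer.
The oxide mass targets at 250.0 lb enamel:
  SiO2: 76.18% × 250.0 = 190.4 lb
  MgO: 2.824% × 250.0 = 7.060 lb
  Al2O3: 20.99% × 250.0 = 52.48 lb
Per-oxide balance check given the weights on record, relative to the basis at hand (summed amounts equal target values inside rounding margins):
  SiO2: 191.4·0.9950 = 190.4 lb (target 190.4 lb)
  MgO: 7.165·0.9853 = 7.060 lb (target 7.060 lb)
  Al2O3: 191.4·0.003000 + 79.33·0.6542 = 52.47 lb (target 52.48 lb)
The glass-mass cross-check: total charge less LOI = 250.0 lb (oxide target masses add up to 250.0 lb; with the basis standing at 250.0 lb — a pure rounding effect).
Batch total: Σ batch = 277.9 lb; ignition loss, Σ(batch × LOI) = 27.92 lb; the yield ratio, glass ÷ batch: 89.95%.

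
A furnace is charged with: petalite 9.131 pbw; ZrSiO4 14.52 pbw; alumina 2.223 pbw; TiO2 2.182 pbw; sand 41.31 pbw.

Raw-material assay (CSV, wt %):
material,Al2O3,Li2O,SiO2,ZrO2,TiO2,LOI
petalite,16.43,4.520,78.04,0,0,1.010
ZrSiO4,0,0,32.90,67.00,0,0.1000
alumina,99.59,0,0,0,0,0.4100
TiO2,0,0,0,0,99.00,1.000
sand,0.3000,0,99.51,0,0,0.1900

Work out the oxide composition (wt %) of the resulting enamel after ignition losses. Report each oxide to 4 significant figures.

Each numeric step holds full float precision at each step — mid-chain values are displayed, rounded to 4 significant figures, at each printed step — exactly one rounding is applied to every reported figure; derived quantities, including five oxide percentages, LOI, yield, net glass mass, totals, are recomputed from the batch weights for 69.15 pbw of glass in exact precision as given in question or answer.
Mass of each oxide from the mix:
  Al2O3: 9.131·0.1643 + 2.223·0.9959 + 41.31·0.003000 = 3.838 pbw
  Li2O: 9.131·0.04520 = 0.4127 pbw
  SiO2: 9.131·0.7804 + 14.52·0.3290 + 41.31·0.9951 = 53.01 pbw
  ZrO2: 14.52·0.6700 = 9.728 pbw
  TiO2: 2.182·0.9900 = 2.160 pbw
LOI: 9.131·0.01010 + 14.52·0.001000 + 2.223·0.004100 + 2.182·0.01000 + 41.31·0.001900 = 0.2162 pbw
Resulting glass, batch − LOI: 69.37 − 0.2162 = 69.15 pbw (= Σ oxide masses)
wt % = 100 × oxide mass / glass mass

Glass mass = 69.15 pbw (batch 69.37 − LOI 0.2162).
Composition: Al2O3 5.550%, Li2O 0.5969%, SiO2 76.66%, ZrO2 14.07%, TiO2 3.124%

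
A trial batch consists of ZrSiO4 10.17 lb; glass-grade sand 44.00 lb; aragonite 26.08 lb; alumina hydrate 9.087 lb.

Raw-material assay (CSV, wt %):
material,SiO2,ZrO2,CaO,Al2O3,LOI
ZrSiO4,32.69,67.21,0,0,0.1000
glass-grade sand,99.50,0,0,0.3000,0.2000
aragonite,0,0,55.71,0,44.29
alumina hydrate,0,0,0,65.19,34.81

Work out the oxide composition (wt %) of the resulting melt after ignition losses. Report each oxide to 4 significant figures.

Intermediates are printed rounded off to 4 significant figures at each printed step. Full float precision is held at each step — a single rounding finalizes every reported value — the derived quantities (totals, the four compositions, LOI, glass mass, the yield) are computed using the weight values per 74.52 lb of glass in exact precision, as given in either problem or answer.
Delivered oxide masses:
  SiO2: 10.17·0.3269 + 44.00·0.9950 = 47.10 lb
  ZrO2: 10.17·0.6721 = 6.835 lb
  CaO: 26.08·0.5571 = 14.53 lb
  Al2O3: 44.00·0.003000 + 9.087·0.6519 = 6.056 lb
LOI: 10.17·0.001000 + 44.00·0.002000 + 26.08·0.4429 + 9.087·0.3481 = 14.81 lb
Glass mass = batch − LOI = 89.34 − 14.81 = 74.52 lb (matching Σ of the oxides)
wt % = 100 × oxide mass / glass mass

Glass mass = 74.52 lb (batch 89.34 − LOI 14.81).
Composition: SiO2 63.21%, ZrO2 9.172%, CaO 19.50%, Al2O3 8.126%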